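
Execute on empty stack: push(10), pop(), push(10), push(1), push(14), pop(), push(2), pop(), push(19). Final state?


push(10) -> [10]
pop() returns 10 -> []
push(10) -> [10]
push(1) -> [10, 1]
push(14) -> [10, 1, 14]
pop() returns 14 -> [10, 1]
push(2) -> [10, 1, 2]
pop() returns 2 -> [10, 1]
push(19) -> [10, 1, 19]
Final stack (bottom to top): [10, 1, 19]


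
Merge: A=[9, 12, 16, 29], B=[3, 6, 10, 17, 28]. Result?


Compare heads, take smaller each step.
Merged: [3, 6, 9, 10, 12, 16, 17, 28, 29]


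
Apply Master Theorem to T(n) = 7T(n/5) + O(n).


a=7, b=5, c=1. log_5(7)=1.209 > c=1. Case 1: O(n^log_b(a)) = O(n^1.209)
Complexity: O(n^1.209)


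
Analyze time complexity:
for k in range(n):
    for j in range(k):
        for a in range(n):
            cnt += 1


Per nesting level: O(n) * O(n) [triangular over k] * O(n) = O(n^3)
Complexity: O(n^3)


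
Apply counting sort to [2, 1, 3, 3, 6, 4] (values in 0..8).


Count array: [0, 1, 1, 2, 1, 0, 1, 0, 0]
Reconstruct: [1, 2, 3, 3, 4, 6]


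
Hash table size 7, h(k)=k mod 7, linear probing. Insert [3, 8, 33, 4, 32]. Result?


Insertions: 3->slot 3; 8->slot 1; 33->slot 5; 4->slot 4; 32->slot 6
Table: [None, 8, None, 3, 4, 33, 32]


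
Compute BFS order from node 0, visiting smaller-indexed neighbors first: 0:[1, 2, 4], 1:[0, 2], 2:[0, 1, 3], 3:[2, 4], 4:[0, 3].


BFS queue: start with [0]
Visit order: [0, 1, 2, 4, 3]


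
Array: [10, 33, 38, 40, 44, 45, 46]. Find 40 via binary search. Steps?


Search for 40:
[0,6] mid=3 arr[3]=40
Total: 1 comparisons


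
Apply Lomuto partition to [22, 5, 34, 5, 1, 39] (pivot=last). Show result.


Elements <= 39 go left of pivot.
Result: [22, 5, 34, 5, 1, 39], pivot at index 5


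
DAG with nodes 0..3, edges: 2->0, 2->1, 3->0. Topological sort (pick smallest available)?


Kahn's algorithm, process smallest node first
Order: [2, 1, 3, 0]


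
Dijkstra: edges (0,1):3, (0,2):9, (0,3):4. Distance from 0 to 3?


Dijkstra from 0:
Distances: {0: 0, 1: 3, 2: 9, 3: 4}
Shortest distance to 3 = 4, path = [0, 3]


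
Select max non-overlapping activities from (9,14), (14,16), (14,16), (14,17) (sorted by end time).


Greedy: pick earliest-ending, then skip overlaps.
Selected (2 activities): [(9, 14), (14, 16)]


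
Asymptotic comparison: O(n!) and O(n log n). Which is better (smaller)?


linearithmic grows slower than factorial
O(n log n) is asymptotically smaller; O(n!) grows faster


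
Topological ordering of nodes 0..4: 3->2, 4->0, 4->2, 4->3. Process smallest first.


Kahn's algorithm, process smallest node first
Order: [1, 4, 0, 3, 2]


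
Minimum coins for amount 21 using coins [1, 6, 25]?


dp[0]=0; dp[i]=1+min(dp[i-c] for c in coins)
...dp[16]=6, dp[17]=7, dp[18]=3, dp[19]=4, dp[20]=5, dp[21]=6
Minimum coins for 21 = 6


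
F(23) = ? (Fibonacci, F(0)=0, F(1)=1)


F(n)=F(n-1)+F(n-2)
...F(21)=10946, F(22)=17711, F(23)=28657


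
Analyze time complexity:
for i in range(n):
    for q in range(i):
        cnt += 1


Per nesting level: O(n) * O(n) [triangular over i] = O(n^2)
Complexity: O(n^2)


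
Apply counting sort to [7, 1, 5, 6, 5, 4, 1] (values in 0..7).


Count array: [0, 2, 0, 0, 1, 2, 1, 1]
Reconstruct: [1, 1, 4, 5, 5, 6, 7]


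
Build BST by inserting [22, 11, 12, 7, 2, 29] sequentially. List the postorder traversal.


Root = 22; build tree by BST insertion.
Postorder traversal: [2, 7, 12, 11, 29, 22]


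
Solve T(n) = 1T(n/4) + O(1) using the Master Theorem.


a=1, b=4, c=0. log_4(1)=0 = c=0. Case 2: O(n^c log n) = O(log n)
Complexity: O(log n)


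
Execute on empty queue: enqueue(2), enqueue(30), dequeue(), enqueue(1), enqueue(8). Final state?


enqueue(2) -> [2]
enqueue(30) -> [2, 30]
dequeue() returns 2 -> [30]
enqueue(1) -> [30, 1]
enqueue(8) -> [30, 1, 8]
Final queue (front to back): [30, 1, 8]


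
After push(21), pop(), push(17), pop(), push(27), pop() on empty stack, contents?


push(21) -> [21]
pop() returns 21 -> []
push(17) -> [17]
pop() returns 17 -> []
push(27) -> [27]
pop() returns 27 -> []
Final stack (bottom to top): []


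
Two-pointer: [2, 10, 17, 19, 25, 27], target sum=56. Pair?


Two pointers: lo=0, hi=5
No pair sums to 56


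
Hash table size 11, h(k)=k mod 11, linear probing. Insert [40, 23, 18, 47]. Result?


Insertions: 40->slot 7; 23->slot 1; 18->slot 8; 47->slot 3
Table: [None, 23, None, 47, None, None, None, 40, 18, None, None]


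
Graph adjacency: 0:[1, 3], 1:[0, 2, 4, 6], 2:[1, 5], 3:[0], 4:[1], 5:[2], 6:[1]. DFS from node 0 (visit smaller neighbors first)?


DFS stack-based: start with [0]
Visit order: [0, 1, 2, 5, 4, 6, 3]


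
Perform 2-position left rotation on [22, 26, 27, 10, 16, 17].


Left rotate by 2: [27, 10, 16, 17, 22, 26]


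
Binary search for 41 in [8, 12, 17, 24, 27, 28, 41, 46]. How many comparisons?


Search for 41:
[0,7] mid=3 arr[3]=24
[4,7] mid=5 arr[5]=28
[6,7] mid=6 arr[6]=41
Total: 3 comparisons


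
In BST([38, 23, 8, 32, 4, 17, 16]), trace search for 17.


BST root = 38
Search for 17: compare at each node
Path: [38, 23, 8, 17]


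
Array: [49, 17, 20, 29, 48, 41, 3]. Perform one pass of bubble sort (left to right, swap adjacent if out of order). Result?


After one pass: [17, 20, 29, 48, 41, 3, 49]


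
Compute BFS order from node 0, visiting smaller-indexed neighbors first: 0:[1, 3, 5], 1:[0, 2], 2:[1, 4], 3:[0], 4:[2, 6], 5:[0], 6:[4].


BFS queue: start with [0]
Visit order: [0, 1, 3, 5, 2, 4, 6]


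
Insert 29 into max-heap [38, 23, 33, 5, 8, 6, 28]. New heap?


Append 29: [38, 23, 33, 5, 8, 6, 28, 29]
Bubble up: swap idx 7(29) with idx 3(5); swap idx 3(29) with idx 1(23)
Result: [38, 29, 33, 23, 8, 6, 28, 5]


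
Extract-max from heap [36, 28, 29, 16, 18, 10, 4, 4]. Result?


Max = 36
Replace root with last, heapify down
Resulting heap: [29, 28, 10, 16, 18, 4, 4]


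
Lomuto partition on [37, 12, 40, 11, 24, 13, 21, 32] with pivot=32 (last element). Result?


Elements <= 32 go left of pivot.
Result: [12, 11, 24, 13, 21, 32, 40, 37], pivot at index 5


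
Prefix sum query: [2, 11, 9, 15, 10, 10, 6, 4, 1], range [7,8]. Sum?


Prefix sums: [0, 2, 13, 22, 37, 47, 57, 63, 67, 68]
Sum[7..8] = prefix[9] - prefix[7] = 68 - 63 = 5


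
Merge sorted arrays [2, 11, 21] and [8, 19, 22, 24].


Compare heads, take smaller each step.
Merged: [2, 8, 11, 19, 21, 22, 24]


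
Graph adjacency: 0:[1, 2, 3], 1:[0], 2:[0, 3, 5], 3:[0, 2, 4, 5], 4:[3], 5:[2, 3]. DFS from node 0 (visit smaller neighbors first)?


DFS stack-based: start with [0]
Visit order: [0, 1, 2, 3, 4, 5]


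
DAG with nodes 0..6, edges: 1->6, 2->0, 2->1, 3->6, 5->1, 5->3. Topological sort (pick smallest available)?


Kahn's algorithm, process smallest node first
Order: [2, 0, 4, 5, 1, 3, 6]


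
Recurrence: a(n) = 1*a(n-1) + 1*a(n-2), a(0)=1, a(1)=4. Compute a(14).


Build bottom-up:
...a(12)=665, a(13)=1076, a(14)=1*1076+1*665=1741


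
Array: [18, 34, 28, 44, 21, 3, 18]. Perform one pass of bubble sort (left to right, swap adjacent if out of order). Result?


After one pass: [18, 28, 34, 21, 3, 18, 44]


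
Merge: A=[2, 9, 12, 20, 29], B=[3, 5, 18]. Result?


Compare heads, take smaller each step.
Merged: [2, 3, 5, 9, 12, 18, 20, 29]


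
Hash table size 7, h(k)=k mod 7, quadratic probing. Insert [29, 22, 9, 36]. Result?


Insertions: 29->slot 1; 22->slot 2; 9->slot 3; 36->slot 5
Table: [None, 29, 22, 9, None, 36, None]


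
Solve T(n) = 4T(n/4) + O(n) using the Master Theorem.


a=4, b=4, c=1. log_4(4)=1 = c=1. Case 2: O(n^c log n) = O(n log n)
Complexity: O(n log n)


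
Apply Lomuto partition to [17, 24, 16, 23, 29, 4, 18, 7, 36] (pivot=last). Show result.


Elements <= 36 go left of pivot.
Result: [17, 24, 16, 23, 29, 4, 18, 7, 36], pivot at index 8


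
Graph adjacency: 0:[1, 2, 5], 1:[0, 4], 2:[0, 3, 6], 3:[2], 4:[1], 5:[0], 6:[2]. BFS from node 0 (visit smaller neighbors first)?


BFS queue: start with [0]
Visit order: [0, 1, 2, 5, 4, 3, 6]


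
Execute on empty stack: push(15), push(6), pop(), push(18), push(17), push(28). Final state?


push(15) -> [15]
push(6) -> [15, 6]
pop() returns 6 -> [15]
push(18) -> [15, 18]
push(17) -> [15, 18, 17]
push(28) -> [15, 18, 17, 28]
Final stack (bottom to top): [15, 18, 17, 28]


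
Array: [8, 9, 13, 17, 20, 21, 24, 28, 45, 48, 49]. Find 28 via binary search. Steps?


Search for 28:
[0,10] mid=5 arr[5]=21
[6,10] mid=8 arr[8]=45
[6,7] mid=6 arr[6]=24
[7,7] mid=7 arr[7]=28
Total: 4 comparisons


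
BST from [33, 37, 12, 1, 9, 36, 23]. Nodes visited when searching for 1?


BST root = 33
Search for 1: compare at each node
Path: [33, 12, 1]


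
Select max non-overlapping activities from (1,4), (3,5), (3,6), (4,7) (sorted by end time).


Greedy: pick earliest-ending, then skip overlaps.
Selected (2 activities): [(1, 4), (4, 7)]


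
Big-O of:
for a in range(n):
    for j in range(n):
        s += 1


Per nesting level: O(n) * O(n) = O(n^2)
Complexity: O(n^2)


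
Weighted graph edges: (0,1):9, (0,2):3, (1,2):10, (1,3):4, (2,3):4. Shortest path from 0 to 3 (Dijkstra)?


Dijkstra from 0:
Distances: {0: 0, 1: 9, 2: 3, 3: 7}
Shortest distance to 3 = 7, path = [0, 2, 3]


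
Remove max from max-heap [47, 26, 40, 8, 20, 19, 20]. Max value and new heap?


Max = 47
Replace root with last, heapify down
Resulting heap: [40, 26, 20, 8, 20, 19]


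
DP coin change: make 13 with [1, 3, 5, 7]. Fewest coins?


dp[0]=0; dp[i]=1+min(dp[i-c] for c in coins)
...dp[8]=2, dp[9]=3, dp[10]=2, dp[11]=3, dp[12]=2, dp[13]=3
Minimum coins for 13 = 3


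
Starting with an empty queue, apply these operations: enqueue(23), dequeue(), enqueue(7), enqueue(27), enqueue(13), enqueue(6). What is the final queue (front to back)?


enqueue(23) -> [23]
dequeue() returns 23 -> []
enqueue(7) -> [7]
enqueue(27) -> [7, 27]
enqueue(13) -> [7, 27, 13]
enqueue(6) -> [7, 27, 13, 6]
Final queue (front to back): [7, 27, 13, 6]


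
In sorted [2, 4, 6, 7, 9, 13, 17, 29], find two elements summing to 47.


Two pointers: lo=0, hi=7
No pair sums to 47


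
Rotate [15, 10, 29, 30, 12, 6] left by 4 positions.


Left rotate by 4: [12, 6, 15, 10, 29, 30]


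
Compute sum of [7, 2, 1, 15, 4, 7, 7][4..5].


Prefix sums: [0, 7, 9, 10, 25, 29, 36, 43]
Sum[4..5] = prefix[6] - prefix[4] = 36 - 25 = 11


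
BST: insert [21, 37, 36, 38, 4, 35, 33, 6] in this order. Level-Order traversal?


Root = 21; build tree by BST insertion.
Level-Order traversal: [21, 4, 37, 6, 36, 38, 35, 33]


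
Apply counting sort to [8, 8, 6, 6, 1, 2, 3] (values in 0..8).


Count array: [0, 1, 1, 1, 0, 0, 2, 0, 2]
Reconstruct: [1, 2, 3, 6, 6, 8, 8]


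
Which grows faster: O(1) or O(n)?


constant grows slower than linear
O(1) is asymptotically smaller; O(n) grows faster


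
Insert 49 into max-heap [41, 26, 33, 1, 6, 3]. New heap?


Append 49: [41, 26, 33, 1, 6, 3, 49]
Bubble up: swap idx 6(49) with idx 2(33); swap idx 2(49) with idx 0(41)
Result: [49, 26, 41, 1, 6, 3, 33]


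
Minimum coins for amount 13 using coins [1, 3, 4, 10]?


dp[0]=0; dp[i]=1+min(dp[i-c] for c in coins)
...dp[8]=2, dp[9]=3, dp[10]=1, dp[11]=2, dp[12]=3, dp[13]=2
Minimum coins for 13 = 2


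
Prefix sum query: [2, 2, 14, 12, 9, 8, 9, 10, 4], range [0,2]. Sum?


Prefix sums: [0, 2, 4, 18, 30, 39, 47, 56, 66, 70]
Sum[0..2] = prefix[3] - prefix[0] = 18 - 0 = 18


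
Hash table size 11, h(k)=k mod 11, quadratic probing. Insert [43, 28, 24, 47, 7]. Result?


Insertions: 43->slot 10; 28->slot 6; 24->slot 2; 47->slot 3; 7->slot 7
Table: [None, None, 24, 47, None, None, 28, 7, None, None, 43]


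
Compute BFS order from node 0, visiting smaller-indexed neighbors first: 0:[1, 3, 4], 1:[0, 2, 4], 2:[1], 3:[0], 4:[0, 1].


BFS queue: start with [0]
Visit order: [0, 1, 3, 4, 2]


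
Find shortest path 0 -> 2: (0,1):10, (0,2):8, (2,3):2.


Dijkstra from 0:
Distances: {0: 0, 1: 10, 2: 8, 3: 10}
Shortest distance to 2 = 8, path = [0, 2]


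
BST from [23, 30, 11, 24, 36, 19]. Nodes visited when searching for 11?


BST root = 23
Search for 11: compare at each node
Path: [23, 11]


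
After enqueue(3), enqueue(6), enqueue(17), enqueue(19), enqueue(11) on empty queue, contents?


enqueue(3) -> [3]
enqueue(6) -> [3, 6]
enqueue(17) -> [3, 6, 17]
enqueue(19) -> [3, 6, 17, 19]
enqueue(11) -> [3, 6, 17, 19, 11]
Final queue (front to back): [3, 6, 17, 19, 11]


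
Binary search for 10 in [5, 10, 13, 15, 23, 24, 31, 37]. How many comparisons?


Search for 10:
[0,7] mid=3 arr[3]=15
[0,2] mid=1 arr[1]=10
Total: 2 comparisons


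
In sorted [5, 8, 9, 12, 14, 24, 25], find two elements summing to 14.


Two pointers: lo=0, hi=6
Found pair: (5, 9) summing to 14


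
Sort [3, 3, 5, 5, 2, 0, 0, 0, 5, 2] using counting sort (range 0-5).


Count array: [3, 0, 2, 2, 0, 3]
Reconstruct: [0, 0, 0, 2, 2, 3, 3, 5, 5, 5]


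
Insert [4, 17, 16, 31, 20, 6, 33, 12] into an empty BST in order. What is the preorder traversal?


Root = 4; build tree by BST insertion.
Preorder traversal: [4, 17, 16, 6, 12, 31, 20, 33]


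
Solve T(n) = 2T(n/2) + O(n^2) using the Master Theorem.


a=2, b=2, c=2. log_2(2)=1 < c=2. Case 3: O(n^c) = O(n^2)
Complexity: O(n^2)


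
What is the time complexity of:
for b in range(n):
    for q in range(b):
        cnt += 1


Per nesting level: O(n) * O(n) [triangular over b] = O(n^2)
Complexity: O(n^2)


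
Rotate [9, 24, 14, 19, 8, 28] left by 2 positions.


Left rotate by 2: [14, 19, 8, 28, 9, 24]


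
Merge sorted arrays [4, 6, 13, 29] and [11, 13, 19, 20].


Compare heads, take smaller each step.
Merged: [4, 6, 11, 13, 13, 19, 20, 29]


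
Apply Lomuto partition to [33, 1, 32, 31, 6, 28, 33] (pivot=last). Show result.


Elements <= 33 go left of pivot.
Result: [33, 1, 32, 31, 6, 28, 33], pivot at index 6


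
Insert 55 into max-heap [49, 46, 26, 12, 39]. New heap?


Append 55: [49, 46, 26, 12, 39, 55]
Bubble up: swap idx 5(55) with idx 2(26); swap idx 2(55) with idx 0(49)
Result: [55, 46, 49, 12, 39, 26]


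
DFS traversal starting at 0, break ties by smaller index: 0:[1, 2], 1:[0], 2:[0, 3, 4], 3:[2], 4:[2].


DFS stack-based: start with [0]
Visit order: [0, 1, 2, 3, 4]


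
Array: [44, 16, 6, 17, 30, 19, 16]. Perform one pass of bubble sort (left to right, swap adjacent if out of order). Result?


After one pass: [16, 6, 17, 30, 19, 16, 44]


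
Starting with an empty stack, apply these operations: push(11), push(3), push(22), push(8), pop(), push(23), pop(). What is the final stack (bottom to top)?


push(11) -> [11]
push(3) -> [11, 3]
push(22) -> [11, 3, 22]
push(8) -> [11, 3, 22, 8]
pop() returns 8 -> [11, 3, 22]
push(23) -> [11, 3, 22, 23]
pop() returns 23 -> [11, 3, 22]
Final stack (bottom to top): [11, 3, 22]


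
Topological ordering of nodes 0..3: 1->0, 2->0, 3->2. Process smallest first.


Kahn's algorithm, process smallest node first
Order: [1, 3, 2, 0]


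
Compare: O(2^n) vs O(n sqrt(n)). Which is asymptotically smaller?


n^1.5 grows slower than exponential
O(n sqrt(n)) is asymptotically smaller; O(2^n) grows faster


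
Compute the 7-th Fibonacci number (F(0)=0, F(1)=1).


F(n)=F(n-1)+F(n-2)
...F(5)=5, F(6)=8, F(7)=13


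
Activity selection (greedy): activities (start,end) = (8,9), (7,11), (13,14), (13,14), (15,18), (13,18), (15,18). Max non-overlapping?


Greedy: pick earliest-ending, then skip overlaps.
Selected (3 activities): [(8, 9), (13, 14), (15, 18)]


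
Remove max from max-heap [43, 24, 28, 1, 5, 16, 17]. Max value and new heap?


Max = 43
Replace root with last, heapify down
Resulting heap: [28, 24, 17, 1, 5, 16]


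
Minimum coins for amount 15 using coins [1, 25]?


dp[0]=0; dp[i]=1+min(dp[i-c] for c in coins)
...dp[10]=10, dp[11]=11, dp[12]=12, dp[13]=13, dp[14]=14, dp[15]=15
Minimum coins for 15 = 15


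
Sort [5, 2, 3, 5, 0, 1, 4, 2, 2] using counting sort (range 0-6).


Count array: [1, 1, 3, 1, 1, 2, 0]
Reconstruct: [0, 1, 2, 2, 2, 3, 4, 5, 5]


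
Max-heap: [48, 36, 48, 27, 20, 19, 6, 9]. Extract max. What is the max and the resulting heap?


Max = 48
Replace root with last, heapify down
Resulting heap: [48, 36, 19, 27, 20, 9, 6]


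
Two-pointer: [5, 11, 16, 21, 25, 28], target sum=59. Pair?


Two pointers: lo=0, hi=5
No pair sums to 59


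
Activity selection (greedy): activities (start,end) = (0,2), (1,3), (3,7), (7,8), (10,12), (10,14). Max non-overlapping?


Greedy: pick earliest-ending, then skip overlaps.
Selected (4 activities): [(0, 2), (3, 7), (7, 8), (10, 12)]


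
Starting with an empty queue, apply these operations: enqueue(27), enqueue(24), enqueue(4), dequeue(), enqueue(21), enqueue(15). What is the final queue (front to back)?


enqueue(27) -> [27]
enqueue(24) -> [27, 24]
enqueue(4) -> [27, 24, 4]
dequeue() returns 27 -> [24, 4]
enqueue(21) -> [24, 4, 21]
enqueue(15) -> [24, 4, 21, 15]
Final queue (front to back): [24, 4, 21, 15]


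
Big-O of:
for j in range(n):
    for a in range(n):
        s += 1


Per nesting level: O(n) * O(n) = O(n^2)
Complexity: O(n^2)


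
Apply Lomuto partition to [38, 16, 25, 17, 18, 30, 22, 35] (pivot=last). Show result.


Elements <= 35 go left of pivot.
Result: [16, 25, 17, 18, 30, 22, 35, 38], pivot at index 6


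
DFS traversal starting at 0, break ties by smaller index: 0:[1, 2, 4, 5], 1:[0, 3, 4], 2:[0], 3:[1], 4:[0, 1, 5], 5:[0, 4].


DFS stack-based: start with [0]
Visit order: [0, 1, 3, 4, 5, 2]


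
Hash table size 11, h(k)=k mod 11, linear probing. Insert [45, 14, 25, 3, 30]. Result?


Insertions: 45->slot 1; 14->slot 3; 25->slot 4; 3->slot 5; 30->slot 8
Table: [None, 45, None, 14, 25, 3, None, None, 30, None, None]


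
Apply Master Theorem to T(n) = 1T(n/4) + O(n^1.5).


a=1, b=4, c=1.5. log_4(1)=0 < c=1.5. Case 3: O(n^c) = O(n^1.500)
Complexity: O(n^1.500)


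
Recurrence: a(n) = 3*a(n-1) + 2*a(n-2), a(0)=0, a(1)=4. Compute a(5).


Build bottom-up:
...a(3)=44, a(4)=156, a(5)=3*156+2*44=556


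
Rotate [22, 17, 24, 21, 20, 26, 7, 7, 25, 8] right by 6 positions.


Right rotate by 6: [20, 26, 7, 7, 25, 8, 22, 17, 24, 21]


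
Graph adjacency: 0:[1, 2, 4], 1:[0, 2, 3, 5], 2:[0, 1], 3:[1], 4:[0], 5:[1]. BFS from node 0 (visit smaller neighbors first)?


BFS queue: start with [0]
Visit order: [0, 1, 2, 4, 3, 5]


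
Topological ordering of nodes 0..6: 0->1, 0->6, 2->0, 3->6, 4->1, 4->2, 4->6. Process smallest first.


Kahn's algorithm, process smallest node first
Order: [3, 4, 2, 0, 1, 5, 6]


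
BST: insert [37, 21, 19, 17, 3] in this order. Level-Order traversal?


Root = 37; build tree by BST insertion.
Level-Order traversal: [37, 21, 19, 17, 3]


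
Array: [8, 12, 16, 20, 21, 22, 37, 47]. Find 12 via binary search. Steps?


Search for 12:
[0,7] mid=3 arr[3]=20
[0,2] mid=1 arr[1]=12
Total: 2 comparisons


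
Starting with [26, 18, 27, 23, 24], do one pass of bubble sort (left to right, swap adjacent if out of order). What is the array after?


After one pass: [18, 26, 23, 24, 27]


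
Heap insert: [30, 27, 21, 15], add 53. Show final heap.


Append 53: [30, 27, 21, 15, 53]
Bubble up: swap idx 4(53) with idx 1(27); swap idx 1(53) with idx 0(30)
Result: [53, 30, 21, 15, 27]


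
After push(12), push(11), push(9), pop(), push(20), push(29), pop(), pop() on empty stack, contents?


push(12) -> [12]
push(11) -> [12, 11]
push(9) -> [12, 11, 9]
pop() returns 9 -> [12, 11]
push(20) -> [12, 11, 20]
push(29) -> [12, 11, 20, 29]
pop() returns 29 -> [12, 11, 20]
pop() returns 20 -> [12, 11]
Final stack (bottom to top): [12, 11]


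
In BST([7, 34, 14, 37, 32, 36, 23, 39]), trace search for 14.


BST root = 7
Search for 14: compare at each node
Path: [7, 34, 14]


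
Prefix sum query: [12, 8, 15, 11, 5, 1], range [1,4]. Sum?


Prefix sums: [0, 12, 20, 35, 46, 51, 52]
Sum[1..4] = prefix[5] - prefix[1] = 51 - 12 = 39


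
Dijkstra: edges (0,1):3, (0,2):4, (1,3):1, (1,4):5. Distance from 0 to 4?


Dijkstra from 0:
Distances: {0: 0, 1: 3, 2: 4, 3: 4, 4: 8}
Shortest distance to 4 = 8, path = [0, 1, 4]


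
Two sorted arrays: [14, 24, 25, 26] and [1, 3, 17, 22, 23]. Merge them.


Compare heads, take smaller each step.
Merged: [1, 3, 14, 17, 22, 23, 24, 25, 26]


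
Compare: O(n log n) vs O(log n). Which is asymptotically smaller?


logarithmic grows slower than linearithmic
O(log n) is asymptotically smaller; O(n log n) grows faster


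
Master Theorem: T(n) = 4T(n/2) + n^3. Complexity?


a=4, b=2, c=3. log_2(4)=2 < c=3. Case 3: O(n^c) = O(n^3)
Complexity: O(n^3)


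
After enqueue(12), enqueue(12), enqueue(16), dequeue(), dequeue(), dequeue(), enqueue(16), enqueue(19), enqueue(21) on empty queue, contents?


enqueue(12) -> [12]
enqueue(12) -> [12, 12]
enqueue(16) -> [12, 12, 16]
dequeue() returns 12 -> [12, 16]
dequeue() returns 12 -> [16]
dequeue() returns 16 -> []
enqueue(16) -> [16]
enqueue(19) -> [16, 19]
enqueue(21) -> [16, 19, 21]
Final queue (front to back): [16, 19, 21]


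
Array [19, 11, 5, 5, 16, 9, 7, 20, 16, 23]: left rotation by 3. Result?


Left rotate by 3: [5, 16, 9, 7, 20, 16, 23, 19, 11, 5]


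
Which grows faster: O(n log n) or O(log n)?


logarithmic grows slower than linearithmic
O(log n) is asymptotically smaller; O(n log n) grows faster


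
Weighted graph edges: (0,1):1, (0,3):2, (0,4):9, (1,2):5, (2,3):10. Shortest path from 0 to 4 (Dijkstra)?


Dijkstra from 0:
Distances: {0: 0, 1: 1, 2: 6, 3: 2, 4: 9}
Shortest distance to 4 = 9, path = [0, 4]


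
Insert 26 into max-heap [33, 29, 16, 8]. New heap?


Append 26: [33, 29, 16, 8, 26]
Bubble up: no swaps needed
Result: [33, 29, 16, 8, 26]


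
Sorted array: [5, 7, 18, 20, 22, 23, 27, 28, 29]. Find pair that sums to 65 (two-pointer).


Two pointers: lo=0, hi=8
No pair sums to 65


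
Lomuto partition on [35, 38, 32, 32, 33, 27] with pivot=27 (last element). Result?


Elements <= 27 go left of pivot.
Result: [27, 38, 32, 32, 33, 35], pivot at index 0


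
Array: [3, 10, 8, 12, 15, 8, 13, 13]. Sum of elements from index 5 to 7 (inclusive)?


Prefix sums: [0, 3, 13, 21, 33, 48, 56, 69, 82]
Sum[5..7] = prefix[8] - prefix[5] = 82 - 48 = 34


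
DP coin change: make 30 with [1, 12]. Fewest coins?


dp[0]=0; dp[i]=1+min(dp[i-c] for c in coins)
...dp[25]=3, dp[26]=4, dp[27]=5, dp[28]=6, dp[29]=7, dp[30]=8
Minimum coins for 30 = 8


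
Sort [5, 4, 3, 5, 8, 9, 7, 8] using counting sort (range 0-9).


Count array: [0, 0, 0, 1, 1, 2, 0, 1, 2, 1]
Reconstruct: [3, 4, 5, 5, 7, 8, 8, 9]


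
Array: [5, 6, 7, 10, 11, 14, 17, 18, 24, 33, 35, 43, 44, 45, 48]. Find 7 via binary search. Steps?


Search for 7:
[0,14] mid=7 arr[7]=18
[0,6] mid=3 arr[3]=10
[0,2] mid=1 arr[1]=6
[2,2] mid=2 arr[2]=7
Total: 4 comparisons


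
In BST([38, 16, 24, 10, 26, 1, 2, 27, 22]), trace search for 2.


BST root = 38
Search for 2: compare at each node
Path: [38, 16, 10, 1, 2]


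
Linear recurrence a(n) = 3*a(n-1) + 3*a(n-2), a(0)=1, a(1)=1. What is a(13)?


Build bottom-up:
...a(11)=909306, a(12)=3447441, a(13)=3*3447441+3*909306=13070241


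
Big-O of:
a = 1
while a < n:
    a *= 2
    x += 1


Per nesting level: O(log n) = O(log n)
Complexity: O(log n)


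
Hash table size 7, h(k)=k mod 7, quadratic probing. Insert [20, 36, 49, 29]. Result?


Insertions: 20->slot 6; 36->slot 1; 49->slot 0; 29->slot 2
Table: [49, 36, 29, None, None, None, 20]


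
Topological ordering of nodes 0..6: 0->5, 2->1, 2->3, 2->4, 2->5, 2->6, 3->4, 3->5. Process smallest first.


Kahn's algorithm, process smallest node first
Order: [0, 2, 1, 3, 4, 5, 6]


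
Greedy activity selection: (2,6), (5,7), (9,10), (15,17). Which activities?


Greedy: pick earliest-ending, then skip overlaps.
Selected (3 activities): [(2, 6), (9, 10), (15, 17)]


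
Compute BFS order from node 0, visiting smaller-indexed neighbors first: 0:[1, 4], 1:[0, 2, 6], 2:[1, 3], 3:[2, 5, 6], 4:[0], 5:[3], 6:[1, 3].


BFS queue: start with [0]
Visit order: [0, 1, 4, 2, 6, 3, 5]


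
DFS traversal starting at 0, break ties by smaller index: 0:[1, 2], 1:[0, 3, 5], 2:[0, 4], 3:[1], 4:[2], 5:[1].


DFS stack-based: start with [0]
Visit order: [0, 1, 3, 5, 2, 4]


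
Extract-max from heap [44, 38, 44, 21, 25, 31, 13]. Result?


Max = 44
Replace root with last, heapify down
Resulting heap: [44, 38, 31, 21, 25, 13]


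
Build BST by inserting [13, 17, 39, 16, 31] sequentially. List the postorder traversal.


Root = 13; build tree by BST insertion.
Postorder traversal: [16, 31, 39, 17, 13]


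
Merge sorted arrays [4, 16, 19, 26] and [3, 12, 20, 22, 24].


Compare heads, take smaller each step.
Merged: [3, 4, 12, 16, 19, 20, 22, 24, 26]


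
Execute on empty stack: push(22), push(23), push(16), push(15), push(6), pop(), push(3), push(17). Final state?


push(22) -> [22]
push(23) -> [22, 23]
push(16) -> [22, 23, 16]
push(15) -> [22, 23, 16, 15]
push(6) -> [22, 23, 16, 15, 6]
pop() returns 6 -> [22, 23, 16, 15]
push(3) -> [22, 23, 16, 15, 3]
push(17) -> [22, 23, 16, 15, 3, 17]
Final stack (bottom to top): [22, 23, 16, 15, 3, 17]


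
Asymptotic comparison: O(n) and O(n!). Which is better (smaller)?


linear grows slower than factorial
O(n) is asymptotically smaller; O(n!) grows faster


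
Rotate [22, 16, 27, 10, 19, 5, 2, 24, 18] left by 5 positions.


Left rotate by 5: [5, 2, 24, 18, 22, 16, 27, 10, 19]


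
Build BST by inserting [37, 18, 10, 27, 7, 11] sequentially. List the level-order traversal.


Root = 37; build tree by BST insertion.
Level-Order traversal: [37, 18, 10, 27, 7, 11]


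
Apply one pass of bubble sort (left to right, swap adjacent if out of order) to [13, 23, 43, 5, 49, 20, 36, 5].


After one pass: [13, 23, 5, 43, 20, 36, 5, 49]


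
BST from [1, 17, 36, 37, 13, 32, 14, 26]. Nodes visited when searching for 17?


BST root = 1
Search for 17: compare at each node
Path: [1, 17]


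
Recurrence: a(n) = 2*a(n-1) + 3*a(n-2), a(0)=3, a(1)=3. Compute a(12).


Build bottom-up:
...a(10)=88575, a(11)=265719, a(12)=2*265719+3*88575=797163


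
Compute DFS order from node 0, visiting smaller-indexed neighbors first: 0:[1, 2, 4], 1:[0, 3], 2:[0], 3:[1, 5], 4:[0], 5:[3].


DFS stack-based: start with [0]
Visit order: [0, 1, 3, 5, 2, 4]


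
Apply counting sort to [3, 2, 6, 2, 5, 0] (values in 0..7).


Count array: [1, 0, 2, 1, 0, 1, 1, 0]
Reconstruct: [0, 2, 2, 3, 5, 6]


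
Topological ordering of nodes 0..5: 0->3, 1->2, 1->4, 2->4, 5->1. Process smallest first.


Kahn's algorithm, process smallest node first
Order: [0, 3, 5, 1, 2, 4]


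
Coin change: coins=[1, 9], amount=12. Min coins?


dp[0]=0; dp[i]=1+min(dp[i-c] for c in coins)
...dp[7]=7, dp[8]=8, dp[9]=1, dp[10]=2, dp[11]=3, dp[12]=4
Minimum coins for 12 = 4


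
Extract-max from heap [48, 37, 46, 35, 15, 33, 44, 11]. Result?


Max = 48
Replace root with last, heapify down
Resulting heap: [46, 37, 44, 35, 15, 33, 11]


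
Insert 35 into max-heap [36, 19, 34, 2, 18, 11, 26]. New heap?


Append 35: [36, 19, 34, 2, 18, 11, 26, 35]
Bubble up: swap idx 7(35) with idx 3(2); swap idx 3(35) with idx 1(19)
Result: [36, 35, 34, 19, 18, 11, 26, 2]


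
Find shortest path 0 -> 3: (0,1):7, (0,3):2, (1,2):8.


Dijkstra from 0:
Distances: {0: 0, 1: 7, 2: 15, 3: 2}
Shortest distance to 3 = 2, path = [0, 3]


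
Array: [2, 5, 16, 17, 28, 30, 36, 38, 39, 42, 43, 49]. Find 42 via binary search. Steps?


Search for 42:
[0,11] mid=5 arr[5]=30
[6,11] mid=8 arr[8]=39
[9,11] mid=10 arr[10]=43
[9,9] mid=9 arr[9]=42
Total: 4 comparisons


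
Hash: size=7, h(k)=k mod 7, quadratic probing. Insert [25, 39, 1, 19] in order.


Insertions: 25->slot 4; 39->slot 5; 1->slot 1; 19->slot 6
Table: [None, 1, None, None, 25, 39, 19]


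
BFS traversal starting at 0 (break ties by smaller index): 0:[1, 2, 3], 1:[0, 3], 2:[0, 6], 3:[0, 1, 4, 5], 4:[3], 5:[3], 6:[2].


BFS queue: start with [0]
Visit order: [0, 1, 2, 3, 6, 4, 5]


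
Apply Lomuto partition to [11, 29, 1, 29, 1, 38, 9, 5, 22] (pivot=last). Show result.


Elements <= 22 go left of pivot.
Result: [11, 1, 1, 9, 5, 22, 29, 29, 38], pivot at index 5


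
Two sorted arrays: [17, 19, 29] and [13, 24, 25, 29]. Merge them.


Compare heads, take smaller each step.
Merged: [13, 17, 19, 24, 25, 29, 29]


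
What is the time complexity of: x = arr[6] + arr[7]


Analysis: constant-time operation, no loop
Complexity: O(1)


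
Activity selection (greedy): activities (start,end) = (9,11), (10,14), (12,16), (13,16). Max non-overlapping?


Greedy: pick earliest-ending, then skip overlaps.
Selected (2 activities): [(9, 11), (12, 16)]


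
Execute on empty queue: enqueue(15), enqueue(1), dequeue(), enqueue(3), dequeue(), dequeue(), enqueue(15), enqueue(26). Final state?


enqueue(15) -> [15]
enqueue(1) -> [15, 1]
dequeue() returns 15 -> [1]
enqueue(3) -> [1, 3]
dequeue() returns 1 -> [3]
dequeue() returns 3 -> []
enqueue(15) -> [15]
enqueue(26) -> [15, 26]
Final queue (front to back): [15, 26]


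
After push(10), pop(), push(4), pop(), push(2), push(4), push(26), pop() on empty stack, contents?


push(10) -> [10]
pop() returns 10 -> []
push(4) -> [4]
pop() returns 4 -> []
push(2) -> [2]
push(4) -> [2, 4]
push(26) -> [2, 4, 26]
pop() returns 26 -> [2, 4]
Final stack (bottom to top): [2, 4]


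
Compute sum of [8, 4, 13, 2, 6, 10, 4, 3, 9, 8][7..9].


Prefix sums: [0, 8, 12, 25, 27, 33, 43, 47, 50, 59, 67]
Sum[7..9] = prefix[10] - prefix[7] = 67 - 47 = 20


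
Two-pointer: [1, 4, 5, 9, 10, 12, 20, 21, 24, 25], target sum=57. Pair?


Two pointers: lo=0, hi=9
No pair sums to 57


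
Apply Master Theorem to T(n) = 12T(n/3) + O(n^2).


a=12, b=3, c=2. log_3(12)=2.262 > c=2. Case 1: O(n^log_b(a)) = O(n^2.262)
Complexity: O(n^2.262)


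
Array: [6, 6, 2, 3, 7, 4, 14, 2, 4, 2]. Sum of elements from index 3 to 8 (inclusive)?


Prefix sums: [0, 6, 12, 14, 17, 24, 28, 42, 44, 48, 50]
Sum[3..8] = prefix[9] - prefix[3] = 48 - 14 = 34


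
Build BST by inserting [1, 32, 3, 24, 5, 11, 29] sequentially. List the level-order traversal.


Root = 1; build tree by BST insertion.
Level-Order traversal: [1, 32, 3, 24, 5, 29, 11]


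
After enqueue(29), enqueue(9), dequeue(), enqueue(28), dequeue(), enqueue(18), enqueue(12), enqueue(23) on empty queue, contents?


enqueue(29) -> [29]
enqueue(9) -> [29, 9]
dequeue() returns 29 -> [9]
enqueue(28) -> [9, 28]
dequeue() returns 9 -> [28]
enqueue(18) -> [28, 18]
enqueue(12) -> [28, 18, 12]
enqueue(23) -> [28, 18, 12, 23]
Final queue (front to back): [28, 18, 12, 23]


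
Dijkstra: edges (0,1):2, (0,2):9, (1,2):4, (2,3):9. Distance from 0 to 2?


Dijkstra from 0:
Distances: {0: 0, 1: 2, 2: 6, 3: 15}
Shortest distance to 2 = 6, path = [0, 1, 2]


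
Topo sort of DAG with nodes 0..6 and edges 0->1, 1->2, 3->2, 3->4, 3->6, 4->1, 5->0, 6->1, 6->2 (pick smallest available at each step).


Kahn's algorithm, process smallest node first
Order: [3, 4, 5, 0, 6, 1, 2]


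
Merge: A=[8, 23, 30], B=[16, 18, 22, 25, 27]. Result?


Compare heads, take smaller each step.
Merged: [8, 16, 18, 22, 23, 25, 27, 30]


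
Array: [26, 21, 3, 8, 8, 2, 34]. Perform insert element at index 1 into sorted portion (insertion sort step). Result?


After one pass: [21, 26, 3, 8, 8, 2, 34]


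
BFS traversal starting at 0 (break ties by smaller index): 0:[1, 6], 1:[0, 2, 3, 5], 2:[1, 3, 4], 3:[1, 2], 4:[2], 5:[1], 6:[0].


BFS queue: start with [0]
Visit order: [0, 1, 6, 2, 3, 5, 4]


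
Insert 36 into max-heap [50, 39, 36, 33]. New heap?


Append 36: [50, 39, 36, 33, 36]
Bubble up: no swaps needed
Result: [50, 39, 36, 33, 36]


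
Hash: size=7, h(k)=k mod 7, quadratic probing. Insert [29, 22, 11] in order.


Insertions: 29->slot 1; 22->slot 2; 11->slot 4
Table: [None, 29, 22, None, 11, None, None]


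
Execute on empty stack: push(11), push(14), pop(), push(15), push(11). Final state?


push(11) -> [11]
push(14) -> [11, 14]
pop() returns 14 -> [11]
push(15) -> [11, 15]
push(11) -> [11, 15, 11]
Final stack (bottom to top): [11, 15, 11]


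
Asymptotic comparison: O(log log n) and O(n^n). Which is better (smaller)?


double-logarithmic grows slower than n^n
O(log log n) is asymptotically smaller; O(n^n) grows faster


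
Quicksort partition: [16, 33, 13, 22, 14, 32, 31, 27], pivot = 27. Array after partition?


Elements <= 27 go left of pivot.
Result: [16, 13, 22, 14, 27, 32, 31, 33], pivot at index 4


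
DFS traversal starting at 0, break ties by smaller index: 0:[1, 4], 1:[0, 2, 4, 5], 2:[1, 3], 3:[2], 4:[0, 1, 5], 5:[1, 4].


DFS stack-based: start with [0]
Visit order: [0, 1, 2, 3, 4, 5]


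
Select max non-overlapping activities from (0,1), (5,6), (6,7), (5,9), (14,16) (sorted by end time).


Greedy: pick earliest-ending, then skip overlaps.
Selected (4 activities): [(0, 1), (5, 6), (6, 7), (14, 16)]


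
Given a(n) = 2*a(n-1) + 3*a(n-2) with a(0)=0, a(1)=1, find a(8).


Build bottom-up:
...a(6)=182, a(7)=547, a(8)=2*547+3*182=1640


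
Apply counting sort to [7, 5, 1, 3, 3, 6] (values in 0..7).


Count array: [0, 1, 0, 2, 0, 1, 1, 1]
Reconstruct: [1, 3, 3, 5, 6, 7]


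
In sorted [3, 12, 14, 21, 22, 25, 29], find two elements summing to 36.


Two pointers: lo=0, hi=6
Found pair: (14, 22) summing to 36


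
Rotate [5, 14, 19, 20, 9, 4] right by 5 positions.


Right rotate by 5: [14, 19, 20, 9, 4, 5]


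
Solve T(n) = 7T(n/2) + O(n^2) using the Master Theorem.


a=7, b=2, c=2. log_2(7)=2.807 > c=2. Case 1: O(n^log_b(a)) = O(n^2.807)
Complexity: O(n^2.807)


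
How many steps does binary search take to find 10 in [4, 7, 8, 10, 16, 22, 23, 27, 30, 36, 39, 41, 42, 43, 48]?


Search for 10:
[0,14] mid=7 arr[7]=27
[0,6] mid=3 arr[3]=10
Total: 2 comparisons


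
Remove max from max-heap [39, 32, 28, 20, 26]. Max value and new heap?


Max = 39
Replace root with last, heapify down
Resulting heap: [32, 26, 28, 20]


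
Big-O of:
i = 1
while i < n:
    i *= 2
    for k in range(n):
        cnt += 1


Per nesting level: O(log n) * O(n) = O(n log n)
Complexity: O(n log n)


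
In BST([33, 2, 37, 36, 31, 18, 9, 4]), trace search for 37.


BST root = 33
Search for 37: compare at each node
Path: [33, 37]


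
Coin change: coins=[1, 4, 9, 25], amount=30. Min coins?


dp[0]=0; dp[i]=1+min(dp[i-c] for c in coins)
...dp[25]=1, dp[26]=2, dp[27]=3, dp[28]=4, dp[29]=2, dp[30]=3
Minimum coins for 30 = 3


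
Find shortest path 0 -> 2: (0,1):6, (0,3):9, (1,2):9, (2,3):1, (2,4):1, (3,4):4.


Dijkstra from 0:
Distances: {0: 0, 1: 6, 2: 10, 3: 9, 4: 11}
Shortest distance to 2 = 10, path = [0, 3, 2]


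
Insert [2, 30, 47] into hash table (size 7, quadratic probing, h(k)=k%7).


Insertions: 2->slot 2; 30->slot 3; 47->slot 5
Table: [None, None, 2, 30, None, 47, None]


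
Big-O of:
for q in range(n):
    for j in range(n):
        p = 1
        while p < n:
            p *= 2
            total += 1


Per nesting level: O(n) * O(n) * O(log n) = O(n^2 log n)
Complexity: O(n^2 log n)


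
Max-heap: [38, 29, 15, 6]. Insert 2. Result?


Append 2: [38, 29, 15, 6, 2]
Bubble up: no swaps needed
Result: [38, 29, 15, 6, 2]


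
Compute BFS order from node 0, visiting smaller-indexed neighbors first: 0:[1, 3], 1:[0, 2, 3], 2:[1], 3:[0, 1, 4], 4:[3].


BFS queue: start with [0]
Visit order: [0, 1, 3, 2, 4]


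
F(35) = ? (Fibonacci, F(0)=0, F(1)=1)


F(n)=F(n-1)+F(n-2)
...F(33)=3524578, F(34)=5702887, F(35)=9227465


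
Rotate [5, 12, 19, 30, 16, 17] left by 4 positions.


Left rotate by 4: [16, 17, 5, 12, 19, 30]


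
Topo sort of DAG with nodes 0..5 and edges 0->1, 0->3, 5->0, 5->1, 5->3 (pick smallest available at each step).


Kahn's algorithm, process smallest node first
Order: [2, 4, 5, 0, 1, 3]


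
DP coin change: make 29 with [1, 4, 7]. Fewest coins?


dp[0]=0; dp[i]=1+min(dp[i-c] for c in coins)
...dp[24]=6, dp[25]=4, dp[26]=5, dp[27]=6, dp[28]=4, dp[29]=5
Minimum coins for 29 = 5


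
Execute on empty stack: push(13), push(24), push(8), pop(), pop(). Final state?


push(13) -> [13]
push(24) -> [13, 24]
push(8) -> [13, 24, 8]
pop() returns 8 -> [13, 24]
pop() returns 24 -> [13]
Final stack (bottom to top): [13]


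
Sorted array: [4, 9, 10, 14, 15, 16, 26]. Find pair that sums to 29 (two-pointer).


Two pointers: lo=0, hi=6
Found pair: (14, 15) summing to 29


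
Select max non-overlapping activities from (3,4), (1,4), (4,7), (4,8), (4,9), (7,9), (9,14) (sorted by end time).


Greedy: pick earliest-ending, then skip overlaps.
Selected (4 activities): [(3, 4), (4, 7), (7, 9), (9, 14)]


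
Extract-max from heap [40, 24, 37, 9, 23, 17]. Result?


Max = 40
Replace root with last, heapify down
Resulting heap: [37, 24, 17, 9, 23]


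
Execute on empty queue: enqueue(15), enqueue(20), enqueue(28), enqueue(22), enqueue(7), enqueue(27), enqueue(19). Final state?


enqueue(15) -> [15]
enqueue(20) -> [15, 20]
enqueue(28) -> [15, 20, 28]
enqueue(22) -> [15, 20, 28, 22]
enqueue(7) -> [15, 20, 28, 22, 7]
enqueue(27) -> [15, 20, 28, 22, 7, 27]
enqueue(19) -> [15, 20, 28, 22, 7, 27, 19]
Final queue (front to back): [15, 20, 28, 22, 7, 27, 19]


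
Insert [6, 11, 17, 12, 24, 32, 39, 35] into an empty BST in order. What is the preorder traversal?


Root = 6; build tree by BST insertion.
Preorder traversal: [6, 11, 17, 12, 24, 32, 39, 35]


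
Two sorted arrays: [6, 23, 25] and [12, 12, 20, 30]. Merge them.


Compare heads, take smaller each step.
Merged: [6, 12, 12, 20, 23, 25, 30]


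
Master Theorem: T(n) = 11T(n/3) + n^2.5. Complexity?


a=11, b=3, c=2.5. log_3(11)=2.183 < c=2.5. Case 3: O(n^c) = O(n^2.500)
Complexity: O(n^2.500)


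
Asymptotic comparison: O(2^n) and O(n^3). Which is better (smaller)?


cubic grows slower than exponential
O(n^3) is asymptotically smaller; O(2^n) grows faster


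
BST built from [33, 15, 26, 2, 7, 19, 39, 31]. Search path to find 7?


BST root = 33
Search for 7: compare at each node
Path: [33, 15, 2, 7]


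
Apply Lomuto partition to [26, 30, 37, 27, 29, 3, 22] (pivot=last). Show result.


Elements <= 22 go left of pivot.
Result: [3, 22, 37, 27, 29, 26, 30], pivot at index 1


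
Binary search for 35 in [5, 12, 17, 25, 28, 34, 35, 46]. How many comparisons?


Search for 35:
[0,7] mid=3 arr[3]=25
[4,7] mid=5 arr[5]=34
[6,7] mid=6 arr[6]=35
Total: 3 comparisons


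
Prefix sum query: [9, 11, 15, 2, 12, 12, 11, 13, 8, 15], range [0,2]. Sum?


Prefix sums: [0, 9, 20, 35, 37, 49, 61, 72, 85, 93, 108]
Sum[0..2] = prefix[3] - prefix[0] = 35 - 0 = 35


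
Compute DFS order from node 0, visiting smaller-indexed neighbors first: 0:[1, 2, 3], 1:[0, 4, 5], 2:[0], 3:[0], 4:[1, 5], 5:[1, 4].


DFS stack-based: start with [0]
Visit order: [0, 1, 4, 5, 2, 3]


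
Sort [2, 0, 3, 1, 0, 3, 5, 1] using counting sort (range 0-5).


Count array: [2, 2, 1, 2, 0, 1]
Reconstruct: [0, 0, 1, 1, 2, 3, 3, 5]


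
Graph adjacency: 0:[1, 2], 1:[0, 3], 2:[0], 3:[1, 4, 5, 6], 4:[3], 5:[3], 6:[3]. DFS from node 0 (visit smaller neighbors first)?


DFS stack-based: start with [0]
Visit order: [0, 1, 3, 4, 5, 6, 2]


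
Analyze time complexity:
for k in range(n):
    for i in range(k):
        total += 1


Per nesting level: O(n) * O(n) [triangular over k] = O(n^2)
Complexity: O(n^2)
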